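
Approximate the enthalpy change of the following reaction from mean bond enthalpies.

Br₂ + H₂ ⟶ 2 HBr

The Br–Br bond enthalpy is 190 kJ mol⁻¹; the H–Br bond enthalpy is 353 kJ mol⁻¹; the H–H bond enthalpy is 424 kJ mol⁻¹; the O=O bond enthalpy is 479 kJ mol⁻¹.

Bonds broken (reactants):
  Br–Br: 1 × 190 = 190
  H–H: 1 × 424 = 424
  Σ(broken) = 614 kJ
Bonds formed (products):
  H–Br: 2 × 353 = 706
  Σ(formed) = 706 kJ
ΔH = Σ(broken) − Σ(formed) = 614 − 706 = −92 kJ

ΔH ≈ −92 kJ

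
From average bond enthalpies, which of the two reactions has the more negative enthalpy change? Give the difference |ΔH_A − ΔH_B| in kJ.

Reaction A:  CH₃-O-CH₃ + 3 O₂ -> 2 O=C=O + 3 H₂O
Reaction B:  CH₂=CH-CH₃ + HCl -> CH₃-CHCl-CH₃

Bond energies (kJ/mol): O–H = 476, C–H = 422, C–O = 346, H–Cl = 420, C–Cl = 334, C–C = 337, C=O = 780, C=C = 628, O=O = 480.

Reaction A, by 1267 kJ

Reaction A:
  Bonds broken (reactants):
    C–H: 6 × 422 = 2532
    C–O: 2 × 346 = 692
    O=O: 3 × 480 = 1440
    Σ(broken) = 4664 kJ
  Bonds formed (products):
    C=O: 4 × 780 = 3120
    O–H: 6 × 476 = 2856
    Σ(formed) = 5976 kJ
  ΔH_A = 4664 − 5976 = −1312 kJ
Reaction B:
  Bonds broken (reactants):
    C–C: 1 × 337 = 337
    C–H: 6 × 422 = 2532
    C=C: 1 × 628 = 628
    H–Cl: 1 × 420 = 420
    Σ(broken) = 3917 kJ
  Bonds formed (products):
    C–C: 2 × 337 = 674
    C–Cl: 1 × 334 = 334
    C–H: 7 × 422 = 2954
    Σ(formed) = 3962 kJ
  ΔH_B = 3917 − 3962 = −45 kJ
ΔH_A − ΔH_B = −1267 kJ, so reaction A has the more negative ΔH; |ΔH_A − ΔH_B| = 1267 kJ.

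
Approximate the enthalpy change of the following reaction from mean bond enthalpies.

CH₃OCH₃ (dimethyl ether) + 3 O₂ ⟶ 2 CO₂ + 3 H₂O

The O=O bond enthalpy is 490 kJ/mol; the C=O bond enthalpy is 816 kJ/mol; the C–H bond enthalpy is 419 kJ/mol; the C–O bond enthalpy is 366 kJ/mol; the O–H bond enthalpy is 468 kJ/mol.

ΔH ≈ −1356 kJ

Bonds broken (reactants):
  C–H: 6 × 419 = 2514
  C–O: 2 × 366 = 732
  O=O: 3 × 490 = 1470
  Σ(broken) = 4716 kJ
Bonds formed (products):
  C=O: 4 × 816 = 3264
  O–H: 6 × 468 = 2808
  Σ(formed) = 6072 kJ
ΔH = Σ(broken) − Σ(formed) = 4716 − 6072 = −1356 kJ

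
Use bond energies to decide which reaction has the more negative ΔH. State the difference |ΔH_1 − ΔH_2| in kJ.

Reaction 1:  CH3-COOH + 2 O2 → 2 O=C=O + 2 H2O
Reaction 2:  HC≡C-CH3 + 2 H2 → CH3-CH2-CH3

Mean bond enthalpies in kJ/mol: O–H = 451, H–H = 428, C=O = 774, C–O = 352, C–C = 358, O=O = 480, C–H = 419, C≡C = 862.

Reaction 1:
  Bonds broken (reactants):
    C–C: 1 × 358 = 358
    C–H: 3 × 419 = 1257
    C–O: 1 × 352 = 352
    C=O: 1 × 774 = 774
    O–H: 1 × 451 = 451
    O=O: 2 × 480 = 960
    Σ(broken) = 4152 kJ
  Bonds formed (products):
    C=O: 4 × 774 = 3096
    O–H: 4 × 451 = 1804
    Σ(formed) = 4900 kJ
  ΔH_1 = 4152 − 4900 = −748 kJ
Reaction 2:
  Bonds broken (reactants):
    C≡C: 1 × 862 = 862
    C–C: 1 × 358 = 358
    C–H: 4 × 419 = 1676
    H–H: 2 × 428 = 856
    Σ(broken) = 3752 kJ
  Bonds formed (products):
    C–C: 2 × 358 = 716
    C–H: 8 × 419 = 3352
    Σ(formed) = 4068 kJ
  ΔH_2 = 3752 − 4068 = −316 kJ
ΔH_1 − ΔH_2 = −432 kJ, so reaction 1 has the more negative ΔH; |ΔH_1 − ΔH_2| = 432 kJ.

Reaction 1, by 432 kJ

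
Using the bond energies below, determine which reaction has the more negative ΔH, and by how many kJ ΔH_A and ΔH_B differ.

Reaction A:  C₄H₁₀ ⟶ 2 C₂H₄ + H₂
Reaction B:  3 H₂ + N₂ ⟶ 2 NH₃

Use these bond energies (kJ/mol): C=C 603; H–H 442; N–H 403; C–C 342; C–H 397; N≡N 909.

Reaction B, by 355 kJ

Reaction A:
  Bonds broken (reactants):
    C–C: 3 × 342 = 1026
    C–H: 10 × 397 = 3970
    Σ(broken) = 4996 kJ
  Bonds formed (products):
    C–H: 8 × 397 = 3176
    C=C: 2 × 603 = 1206
    H–H: 1 × 442 = 442
    Σ(formed) = 4824 kJ
  ΔH_A = 4996 − 4824 = +172 kJ
Reaction B:
  Bonds broken (reactants):
    H–H: 3 × 442 = 1326
    N≡N: 1 × 909 = 909
    Σ(broken) = 2235 kJ
  Bonds formed (products):
    N–H: 6 × 403 = 2418
    Σ(formed) = 2418 kJ
  ΔH_B = 2235 − 2418 = −183 kJ
ΔH_A − ΔH_B = +355 kJ, so reaction B has the more negative ΔH; |ΔH_A − ΔH_B| = 355 kJ.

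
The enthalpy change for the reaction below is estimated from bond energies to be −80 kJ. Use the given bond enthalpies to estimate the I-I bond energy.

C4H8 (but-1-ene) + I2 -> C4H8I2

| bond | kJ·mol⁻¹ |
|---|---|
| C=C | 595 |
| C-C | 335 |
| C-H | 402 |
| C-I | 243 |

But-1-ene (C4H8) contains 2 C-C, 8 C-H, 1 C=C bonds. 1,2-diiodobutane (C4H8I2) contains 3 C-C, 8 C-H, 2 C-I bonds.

Let D be the I-I bond energy.
Σ(broken) = 2×335 + 8×402 + 1×595 + 1×D = 4481 + D
Σ(formed) = 3×335 + 8×402 + 2×243 = 4707
ΔH = Σ(broken) − Σ(formed) = (4481 + D) − (4707) = −226 + D
Setting this equal to −80 kJ gives D = 146 kJ/mol.

D(I-I) ≈ 146 kJ/mol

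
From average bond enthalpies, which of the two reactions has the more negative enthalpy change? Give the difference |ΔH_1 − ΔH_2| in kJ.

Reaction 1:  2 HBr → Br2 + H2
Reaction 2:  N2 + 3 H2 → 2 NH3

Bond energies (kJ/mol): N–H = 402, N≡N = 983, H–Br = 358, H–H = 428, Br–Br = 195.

Reaction 1:
  Bonds broken (reactants):
    H–Br: 2 × 358 = 716
    Σ(broken) = 716 kJ
  Bonds formed (products):
    Br–Br: 1 × 195 = 195
    H–H: 1 × 428 = 428
    Σ(formed) = 623 kJ
  ΔH_1 = 716 − 623 = +93 kJ
Reaction 2:
  Bonds broken (reactants):
    H–H: 3 × 428 = 1284
    N≡N: 1 × 983 = 983
    Σ(broken) = 2267 kJ
  Bonds formed (products):
    N–H: 6 × 402 = 2412
    Σ(formed) = 2412 kJ
  ΔH_2 = 2267 − 2412 = −145 kJ
ΔH_1 − ΔH_2 = +238 kJ, so reaction 2 has the more negative ΔH; |ΔH_1 − ΔH_2| = 238 kJ.

Reaction 2, by 238 kJ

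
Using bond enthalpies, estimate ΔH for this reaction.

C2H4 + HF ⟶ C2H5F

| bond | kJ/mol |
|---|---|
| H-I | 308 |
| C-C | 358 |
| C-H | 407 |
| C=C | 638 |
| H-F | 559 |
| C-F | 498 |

ΔH ≈ −66 kJ

Bonds broken (reactants):
  C-H: 4 × 407 = 1628
  C=C: 1 × 638 = 638
  H-F: 1 × 559 = 559
  Σ(broken) = 2825 kJ
Bonds formed (products):
  C-C: 1 × 358 = 358
  C-F: 1 × 498 = 498
  C-H: 5 × 407 = 2035
  Σ(formed) = 2891 kJ
ΔH = Σ(broken) − Σ(formed) = 2825 − 2891 = −66 kJ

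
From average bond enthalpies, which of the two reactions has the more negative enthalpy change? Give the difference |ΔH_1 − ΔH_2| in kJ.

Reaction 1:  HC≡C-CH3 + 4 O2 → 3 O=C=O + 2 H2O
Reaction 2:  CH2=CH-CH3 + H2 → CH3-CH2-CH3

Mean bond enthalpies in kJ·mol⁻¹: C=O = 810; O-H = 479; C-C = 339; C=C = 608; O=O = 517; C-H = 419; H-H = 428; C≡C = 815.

Reaction 1, by 1737 kJ

Reaction 1:
  Bonds broken (reactants):
    C≡C: 1 × 815 = 815
    C-C: 1 × 339 = 339
    C-H: 4 × 419 = 1676
    O=O: 4 × 517 = 2068
    Σ(broken) = 4898 kJ
  Bonds formed (products):
    C=O: 6 × 810 = 4860
    O-H: 4 × 479 = 1916
    Σ(formed) = 6776 kJ
  ΔH_1 = 4898 − 6776 = −1878 kJ
Reaction 2:
  Bonds broken (reactants):
    C-C: 1 × 339 = 339
    C-H: 6 × 419 = 2514
    C=C: 1 × 608 = 608
    H-H: 1 × 428 = 428
    Σ(broken) = 3889 kJ
  Bonds formed (products):
    C-C: 2 × 339 = 678
    C-H: 8 × 419 = 3352
    Σ(formed) = 4030 kJ
  ΔH_2 = 3889 − 4030 = −141 kJ
ΔH_1 − ΔH_2 = −1737 kJ, so reaction 1 has the more negative ΔH; |ΔH_1 − ΔH_2| = 1737 kJ.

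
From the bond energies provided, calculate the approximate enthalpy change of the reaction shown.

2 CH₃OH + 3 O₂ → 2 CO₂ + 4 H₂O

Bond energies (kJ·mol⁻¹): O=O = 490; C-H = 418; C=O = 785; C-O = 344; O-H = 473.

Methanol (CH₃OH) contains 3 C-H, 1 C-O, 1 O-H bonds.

ΔH ≈ −1312 kJ

Bonds broken (reactants):
  C-H: 6 × 418 = 2508
  C-O: 2 × 344 = 688
  O-H: 2 × 473 = 946
  O=O: 3 × 490 = 1470
  Σ(broken) = 5612 kJ
Bonds formed (products):
  C=O: 4 × 785 = 3140
  O-H: 8 × 473 = 3784
  Σ(formed) = 6924 kJ
ΔH = Σ(broken) − Σ(formed) = 5612 − 6924 = −1312 kJ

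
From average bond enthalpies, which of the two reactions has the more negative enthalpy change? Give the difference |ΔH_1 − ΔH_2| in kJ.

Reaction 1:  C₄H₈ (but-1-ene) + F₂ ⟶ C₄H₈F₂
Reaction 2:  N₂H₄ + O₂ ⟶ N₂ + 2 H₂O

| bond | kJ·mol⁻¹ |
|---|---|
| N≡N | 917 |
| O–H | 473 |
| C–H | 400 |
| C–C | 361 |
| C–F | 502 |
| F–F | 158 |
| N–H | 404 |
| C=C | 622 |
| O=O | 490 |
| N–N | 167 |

Reaction 1:
  Bonds broken (reactants):
    C–C: 2 × 361 = 722
    C–H: 8 × 400 = 3200
    C=C: 1 × 622 = 622
    F–F: 1 × 158 = 158
    Σ(broken) = 4702 kJ
  Bonds formed (products):
    C–C: 3 × 361 = 1083
    C–F: 2 × 502 = 1004
    C–H: 8 × 400 = 3200
    Σ(formed) = 5287 kJ
  ΔH_1 = 4702 − 5287 = −585 kJ
Reaction 2:
  Bonds broken (reactants):
    N–H: 4 × 404 = 1616
    N–N: 1 × 167 = 167
    O=O: 1 × 490 = 490
    Σ(broken) = 2273 kJ
  Bonds formed (products):
    N≡N: 1 × 917 = 917
    O–H: 4 × 473 = 1892
    Σ(formed) = 2809 kJ
  ΔH_2 = 2273 − 2809 = −536 kJ
ΔH_1 − ΔH_2 = −49 kJ, so reaction 1 has the more negative ΔH; |ΔH_1 − ΔH_2| = 49 kJ.

Reaction 1, by 49 kJ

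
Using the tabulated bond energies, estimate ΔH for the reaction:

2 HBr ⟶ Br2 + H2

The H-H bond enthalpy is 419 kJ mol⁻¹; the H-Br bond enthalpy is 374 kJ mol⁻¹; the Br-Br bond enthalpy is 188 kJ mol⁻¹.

ΔH ≈ +141 kJ

Bonds broken (reactants):
  H-Br: 2 × 374 = 748
  Σ(broken) = 748 kJ
Bonds formed (products):
  Br-Br: 1 × 188 = 188
  H-H: 1 × 419 = 419
  Σ(formed) = 607 kJ
ΔH = Σ(broken) − Σ(formed) = 748 − 607 = +141 kJ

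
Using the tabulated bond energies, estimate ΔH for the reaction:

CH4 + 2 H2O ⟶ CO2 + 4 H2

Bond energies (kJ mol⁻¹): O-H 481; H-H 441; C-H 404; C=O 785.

Bonds broken (reactants):
  C-H: 4 × 404 = 1616
  O-H: 4 × 481 = 1924
  Σ(broken) = 3540 kJ
Bonds formed (products):
  C=O: 2 × 785 = 1570
  H-H: 4 × 441 = 1764
  Σ(formed) = 3334 kJ
ΔH = Σ(broken) − Σ(formed) = 3540 − 3334 = +206 kJ

ΔH ≈ +206 kJ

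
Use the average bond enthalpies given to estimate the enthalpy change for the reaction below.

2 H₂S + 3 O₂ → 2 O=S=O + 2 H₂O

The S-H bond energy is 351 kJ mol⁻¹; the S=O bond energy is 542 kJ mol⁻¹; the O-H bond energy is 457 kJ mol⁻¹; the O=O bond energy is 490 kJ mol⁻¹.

Bonds broken (reactants):
  O=O: 3 × 490 = 1470
  S-H: 4 × 351 = 1404
  Σ(broken) = 2874 kJ
Bonds formed (products):
  O-H: 4 × 457 = 1828
  S=O: 4 × 542 = 2168
  Σ(formed) = 3996 kJ
ΔH = Σ(broken) − Σ(formed) = 2874 − 3996 = −1122 kJ

ΔH ≈ −1122 kJ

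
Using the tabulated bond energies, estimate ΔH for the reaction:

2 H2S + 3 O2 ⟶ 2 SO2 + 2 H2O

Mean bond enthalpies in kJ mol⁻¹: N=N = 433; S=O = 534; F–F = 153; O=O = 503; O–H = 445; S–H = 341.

Bonds broken (reactants):
  O=O: 3 × 503 = 1509
  S–H: 4 × 341 = 1364
  Σ(broken) = 2873 kJ
Bonds formed (products):
  O–H: 4 × 445 = 1780
  S=O: 4 × 534 = 2136
  Σ(formed) = 3916 kJ
ΔH = Σ(broken) − Σ(formed) = 2873 − 3916 = −1043 kJ

ΔH ≈ −1043 kJ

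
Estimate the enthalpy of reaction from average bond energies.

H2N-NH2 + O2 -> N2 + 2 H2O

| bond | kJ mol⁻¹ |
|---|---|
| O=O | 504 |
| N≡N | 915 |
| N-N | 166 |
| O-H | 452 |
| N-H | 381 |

Bonds broken (reactants):
  N-H: 4 × 381 = 1524
  N-N: 1 × 166 = 166
  O=O: 1 × 504 = 504
  Σ(broken) = 2194 kJ
Bonds formed (products):
  N≡N: 1 × 915 = 915
  O-H: 4 × 452 = 1808
  Σ(formed) = 2723 kJ
ΔH = Σ(broken) − Σ(formed) = 2194 − 2723 = −529 kJ

ΔH ≈ −529 kJ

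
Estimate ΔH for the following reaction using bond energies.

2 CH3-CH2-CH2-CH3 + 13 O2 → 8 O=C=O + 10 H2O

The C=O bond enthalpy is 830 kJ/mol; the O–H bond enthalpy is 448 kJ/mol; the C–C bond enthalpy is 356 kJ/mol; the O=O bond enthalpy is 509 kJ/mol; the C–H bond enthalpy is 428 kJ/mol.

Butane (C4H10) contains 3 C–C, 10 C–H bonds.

Bonds broken (reactants):
  C–C: 6 × 356 = 2136
  C–H: 20 × 428 = 8560
  O=O: 13 × 509 = 6617
  Σ(broken) = 17313 kJ
Bonds formed (products):
  C=O: 16 × 830 = 13280
  O–H: 20 × 448 = 8960
  Σ(formed) = 22240 kJ
ΔH = Σ(broken) − Σ(formed) = 17313 − 22240 = −4927 kJ

ΔH ≈ −4927 kJ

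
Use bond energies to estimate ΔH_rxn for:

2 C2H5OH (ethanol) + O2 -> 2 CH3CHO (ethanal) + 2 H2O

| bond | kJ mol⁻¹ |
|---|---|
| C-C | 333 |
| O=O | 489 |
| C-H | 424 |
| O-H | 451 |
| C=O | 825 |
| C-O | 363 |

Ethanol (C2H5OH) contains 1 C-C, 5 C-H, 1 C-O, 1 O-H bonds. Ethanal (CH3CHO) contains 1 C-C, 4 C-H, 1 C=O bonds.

ΔH ≈ −489 kJ

Bonds broken (reactants):
  C-C: 2 × 333 = 666
  C-H: 10 × 424 = 4240
  C-O: 2 × 363 = 726
  O-H: 2 × 451 = 902
  O=O: 1 × 489 = 489
  Σ(broken) = 7023 kJ
Bonds formed (products):
  C-C: 2 × 333 = 666
  C-H: 8 × 424 = 3392
  C=O: 2 × 825 = 1650
  O-H: 4 × 451 = 1804
  Σ(formed) = 7512 kJ
ΔH = Σ(broken) − Σ(formed) = 7023 − 7512 = −489 kJ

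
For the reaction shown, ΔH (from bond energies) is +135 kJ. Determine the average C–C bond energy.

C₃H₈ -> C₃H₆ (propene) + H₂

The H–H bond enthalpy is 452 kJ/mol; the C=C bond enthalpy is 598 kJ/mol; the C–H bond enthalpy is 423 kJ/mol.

Let D be the C–C bond energy.
Σ(broken) = 2×D + 8×423 = 3384 + 2D
Σ(formed) = 1×D + 6×423 + 1×598 + 1×452 = 3588 + D
ΔH = Σ(broken) − Σ(formed) = (3384 + 2D) − (3588 + D) = −204 + D
Setting this equal to +135 kJ gives D = 339 kJ/mol.

D(C–C) ≈ 339 kJ/mol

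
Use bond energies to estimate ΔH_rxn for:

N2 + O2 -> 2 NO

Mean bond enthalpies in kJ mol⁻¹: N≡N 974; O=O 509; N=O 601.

Bonds broken (reactants):
  N≡N: 1 × 974 = 974
  O=O: 1 × 509 = 509
  Σ(broken) = 1483 kJ
Bonds formed (products):
  N=O: 2 × 601 = 1202
  Σ(formed) = 1202 kJ
ΔH = Σ(broken) − Σ(formed) = 1483 − 1202 = +281 kJ

ΔH ≈ +281 kJ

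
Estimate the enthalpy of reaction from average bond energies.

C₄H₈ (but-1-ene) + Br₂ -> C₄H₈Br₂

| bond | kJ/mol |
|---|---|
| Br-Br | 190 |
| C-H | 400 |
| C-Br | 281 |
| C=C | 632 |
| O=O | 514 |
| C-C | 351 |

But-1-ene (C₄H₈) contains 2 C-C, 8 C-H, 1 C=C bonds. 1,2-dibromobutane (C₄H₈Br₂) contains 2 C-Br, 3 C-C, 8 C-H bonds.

Bonds broken (reactants):
  Br-Br: 1 × 190 = 190
  C-C: 2 × 351 = 702
  C-H: 8 × 400 = 3200
  C=C: 1 × 632 = 632
  Σ(broken) = 4724 kJ
Bonds formed (products):
  C-Br: 2 × 281 = 562
  C-C: 3 × 351 = 1053
  C-H: 8 × 400 = 3200
  Σ(formed) = 4815 kJ
ΔH = Σ(broken) − Σ(formed) = 4724 − 4815 = −91 kJ

ΔH ≈ −91 kJ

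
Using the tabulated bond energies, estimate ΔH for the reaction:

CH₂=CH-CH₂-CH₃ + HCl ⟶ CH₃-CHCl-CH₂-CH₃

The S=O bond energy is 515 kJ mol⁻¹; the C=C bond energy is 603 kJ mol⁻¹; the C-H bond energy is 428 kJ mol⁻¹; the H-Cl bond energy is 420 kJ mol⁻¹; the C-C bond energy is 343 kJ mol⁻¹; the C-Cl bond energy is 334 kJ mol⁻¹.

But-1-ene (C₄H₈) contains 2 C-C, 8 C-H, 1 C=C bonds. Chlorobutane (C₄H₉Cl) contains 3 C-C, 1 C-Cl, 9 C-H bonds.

ΔH ≈ −82 kJ

Bonds broken (reactants):
  C-C: 2 × 343 = 686
  C-H: 8 × 428 = 3424
  C=C: 1 × 603 = 603
  H-Cl: 1 × 420 = 420
  Σ(broken) = 5133 kJ
Bonds formed (products):
  C-C: 3 × 343 = 1029
  C-Cl: 1 × 334 = 334
  C-H: 9 × 428 = 3852
  Σ(formed) = 5215 kJ
ΔH = Σ(broken) − Σ(formed) = 5133 − 5215 = −82 kJ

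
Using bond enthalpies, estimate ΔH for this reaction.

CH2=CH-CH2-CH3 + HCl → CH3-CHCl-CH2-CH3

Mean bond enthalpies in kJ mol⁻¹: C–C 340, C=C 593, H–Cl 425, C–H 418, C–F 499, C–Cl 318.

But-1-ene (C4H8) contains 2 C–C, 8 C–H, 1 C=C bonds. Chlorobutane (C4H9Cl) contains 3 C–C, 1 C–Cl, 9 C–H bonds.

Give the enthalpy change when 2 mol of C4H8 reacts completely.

ΔH = −116 kJ

Bonds broken (reactants):
  C–C: 2 × 340 = 680
  C–H: 8 × 418 = 3344
  C=C: 1 × 593 = 593
  H–Cl: 1 × 425 = 425
  Σ(broken) = 5042 kJ
Bonds formed (products):
  C–C: 3 × 340 = 1020
  C–Cl: 1 × 318 = 318
  C–H: 9 × 418 = 3762
  Σ(formed) = 5100 kJ
ΔH = Σ(broken) − Σ(formed) = 5042 − 5100 = −58 kJ
For 2× the reaction as written: 2 × (−58) = −116 kJ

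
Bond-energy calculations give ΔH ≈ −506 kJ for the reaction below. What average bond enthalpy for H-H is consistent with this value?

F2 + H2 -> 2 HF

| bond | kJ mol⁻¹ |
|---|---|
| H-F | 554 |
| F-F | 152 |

D(H-H) ≈ 450 kJ/mol

Let D be the H-H bond energy.
Σ(broken) = 1×152 + 1×D = 152 + D
Σ(formed) = 2×554 = 1108
ΔH = Σ(broken) − Σ(formed) = (152 + D) − (1108) = −956 + D
Setting this equal to −506 kJ gives D = 450 kJ/mol.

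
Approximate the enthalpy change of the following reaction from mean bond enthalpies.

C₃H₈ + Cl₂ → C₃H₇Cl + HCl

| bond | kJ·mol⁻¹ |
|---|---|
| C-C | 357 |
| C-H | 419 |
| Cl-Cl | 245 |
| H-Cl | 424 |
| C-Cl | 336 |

Bonds broken (reactants):
  C-C: 2 × 357 = 714
  C-H: 8 × 419 = 3352
  Cl-Cl: 1 × 245 = 245
  Σ(broken) = 4311 kJ
Bonds formed (products):
  C-C: 2 × 357 = 714
  C-Cl: 1 × 336 = 336
  C-H: 7 × 419 = 2933
  H-Cl: 1 × 424 = 424
  Σ(formed) = 4407 kJ
ΔH = Σ(broken) − Σ(formed) = 4311 − 4407 = −96 kJ

ΔH ≈ −96 kJ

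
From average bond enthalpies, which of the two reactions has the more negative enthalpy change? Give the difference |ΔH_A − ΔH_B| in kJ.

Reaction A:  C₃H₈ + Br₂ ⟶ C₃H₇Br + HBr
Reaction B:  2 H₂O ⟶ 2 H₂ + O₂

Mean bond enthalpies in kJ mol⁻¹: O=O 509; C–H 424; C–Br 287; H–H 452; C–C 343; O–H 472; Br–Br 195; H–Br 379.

Reaction A, by 522 kJ

Reaction A:
  Bonds broken (reactants):
    Br–Br: 1 × 195 = 195
    C–C: 2 × 343 = 686
    C–H: 8 × 424 = 3392
    Σ(broken) = 4273 kJ
  Bonds formed (products):
    C–Br: 1 × 287 = 287
    C–C: 2 × 343 = 686
    C–H: 7 × 424 = 2968
    H–Br: 1 × 379 = 379
    Σ(formed) = 4320 kJ
  ΔH_A = 4273 − 4320 = −47 kJ
Reaction B:
  Bonds broken (reactants):
    O–H: 4 × 472 = 1888
    Σ(broken) = 1888 kJ
  Bonds formed (products):
    H–H: 2 × 452 = 904
    O=O: 1 × 509 = 509
    Σ(formed) = 1413 kJ
  ΔH_B = 1888 − 1413 = +475 kJ
ΔH_A − ΔH_B = −522 kJ, so reaction A has the more negative ΔH; |ΔH_A − ΔH_B| = 522 kJ.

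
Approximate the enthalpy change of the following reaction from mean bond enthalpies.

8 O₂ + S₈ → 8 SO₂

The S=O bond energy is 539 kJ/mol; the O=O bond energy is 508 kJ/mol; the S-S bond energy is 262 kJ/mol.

Bonds broken (reactants):
  O=O: 8 × 508 = 4064
  S-S: 8 × 262 = 2096
  Σ(broken) = 6160 kJ
Bonds formed (products):
  S=O: 16 × 539 = 8624
  Σ(formed) = 8624 kJ
ΔH = Σ(broken) − Σ(formed) = 6160 − 8624 = −2464 kJ

ΔH ≈ −2464 kJ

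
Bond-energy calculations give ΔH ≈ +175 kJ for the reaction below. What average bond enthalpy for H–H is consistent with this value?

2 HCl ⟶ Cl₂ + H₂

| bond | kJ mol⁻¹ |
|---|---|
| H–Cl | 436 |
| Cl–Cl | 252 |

Let D be the H–H bond energy.
Σ(broken) = 2×436 = 872
Σ(formed) = 1×252 + 1×D = 252 + D
ΔH = Σ(broken) − Σ(formed) = (872) − (252 + D) = +620 − D
Setting this equal to +175 kJ gives D = 445 kJ/mol.

D(H–H) ≈ 445 kJ/mol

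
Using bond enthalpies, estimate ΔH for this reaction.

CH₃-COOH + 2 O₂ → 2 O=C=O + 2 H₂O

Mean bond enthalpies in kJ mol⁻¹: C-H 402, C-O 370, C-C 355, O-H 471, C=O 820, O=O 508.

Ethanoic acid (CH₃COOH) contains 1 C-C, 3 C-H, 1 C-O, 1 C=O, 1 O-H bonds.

Bonds broken (reactants):
  C-C: 1 × 355 = 355
  C-H: 3 × 402 = 1206
  C-O: 1 × 370 = 370
  C=O: 1 × 820 = 820
  O-H: 1 × 471 = 471
  O=O: 2 × 508 = 1016
  Σ(broken) = 4238 kJ
Bonds formed (products):
  C=O: 4 × 820 = 3280
  O-H: 4 × 471 = 1884
  Σ(formed) = 5164 kJ
ΔH = Σ(broken) − Σ(formed) = 4238 − 5164 = −926 kJ

ΔH ≈ −926 kJ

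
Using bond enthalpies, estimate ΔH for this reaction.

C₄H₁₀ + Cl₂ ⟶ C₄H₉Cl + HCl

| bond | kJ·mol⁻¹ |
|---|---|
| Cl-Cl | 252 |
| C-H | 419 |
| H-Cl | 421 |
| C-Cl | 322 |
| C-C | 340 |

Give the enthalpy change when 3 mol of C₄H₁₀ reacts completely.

Bonds broken (reactants):
  C-C: 3 × 340 = 1020
  C-H: 10 × 419 = 4190
  Cl-Cl: 1 × 252 = 252
  Σ(broken) = 5462 kJ
Bonds formed (products):
  C-C: 3 × 340 = 1020
  C-Cl: 1 × 322 = 322
  C-H: 9 × 419 = 3771
  H-Cl: 1 × 421 = 421
  Σ(formed) = 5534 kJ
ΔH = Σ(broken) − Σ(formed) = 5462 − 5534 = −72 kJ
For 3× the reaction as written: 3 × (−72) = −216 kJ

ΔH = −216 kJ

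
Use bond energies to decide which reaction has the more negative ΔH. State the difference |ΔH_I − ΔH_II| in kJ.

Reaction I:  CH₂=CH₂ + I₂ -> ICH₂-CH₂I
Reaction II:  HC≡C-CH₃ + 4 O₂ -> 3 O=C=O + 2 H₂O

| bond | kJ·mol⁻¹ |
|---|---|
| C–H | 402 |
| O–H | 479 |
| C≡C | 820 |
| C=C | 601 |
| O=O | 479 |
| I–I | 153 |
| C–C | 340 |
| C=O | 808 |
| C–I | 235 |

Reaction II, by 2024 kJ

Reaction I:
  Bonds broken (reactants):
    C–H: 4 × 402 = 1608
    C=C: 1 × 601 = 601
    I–I: 1 × 153 = 153
    Σ(broken) = 2362 kJ
  Bonds formed (products):
    C–C: 1 × 340 = 340
    C–H: 4 × 402 = 1608
    C–I: 2 × 235 = 470
    Σ(formed) = 2418 kJ
  ΔH_I = 2362 − 2418 = −56 kJ
Reaction II:
  Bonds broken (reactants):
    C≡C: 1 × 820 = 820
    C–C: 1 × 340 = 340
    C–H: 4 × 402 = 1608
    O=O: 4 × 479 = 1916
    Σ(broken) = 4684 kJ
  Bonds formed (products):
    C=O: 6 × 808 = 4848
    O–H: 4 × 479 = 1916
    Σ(formed) = 6764 kJ
  ΔH_II = 4684 − 6764 = −2080 kJ
ΔH_I − ΔH_II = +2024 kJ, so reaction II has the more negative ΔH; |ΔH_I − ΔH_II| = 2024 kJ.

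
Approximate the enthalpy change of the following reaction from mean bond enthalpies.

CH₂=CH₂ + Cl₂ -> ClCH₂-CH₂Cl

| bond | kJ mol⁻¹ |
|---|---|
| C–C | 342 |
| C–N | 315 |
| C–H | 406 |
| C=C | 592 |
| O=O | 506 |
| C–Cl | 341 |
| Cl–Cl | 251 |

Bonds broken (reactants):
  C–H: 4 × 406 = 1624
  C=C: 1 × 592 = 592
  Cl–Cl: 1 × 251 = 251
  Σ(broken) = 2467 kJ
Bonds formed (products):
  C–C: 1 × 342 = 342
  C–Cl: 2 × 341 = 682
  C–H: 4 × 406 = 1624
  Σ(formed) = 2648 kJ
ΔH = Σ(broken) − Σ(formed) = 2467 − 2648 = −181 kJ

ΔH ≈ −181 kJ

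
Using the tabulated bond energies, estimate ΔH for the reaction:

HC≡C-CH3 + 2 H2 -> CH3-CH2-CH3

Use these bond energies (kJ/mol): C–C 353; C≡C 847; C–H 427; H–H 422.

ΔH ≈ −370 kJ

Bonds broken (reactants):
  C≡C: 1 × 847 = 847
  C–C: 1 × 353 = 353
  C–H: 4 × 427 = 1708
  H–H: 2 × 422 = 844
  Σ(broken) = 3752 kJ
Bonds formed (products):
  C–C: 2 × 353 = 706
  C–H: 8 × 427 = 3416
  Σ(formed) = 4122 kJ
ΔH = Σ(broken) − Σ(formed) = 3752 − 4122 = −370 kJ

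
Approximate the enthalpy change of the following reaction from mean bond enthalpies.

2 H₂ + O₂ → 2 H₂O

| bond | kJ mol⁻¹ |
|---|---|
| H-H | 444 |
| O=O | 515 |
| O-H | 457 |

Bonds broken (reactants):
  H-H: 2 × 444 = 888
  O=O: 1 × 515 = 515
  Σ(broken) = 1403 kJ
Bonds formed (products):
  O-H: 4 × 457 = 1828
  Σ(formed) = 1828 kJ
ΔH = Σ(broken) − Σ(formed) = 1403 − 1828 = −425 kJ

ΔH ≈ −425 kJ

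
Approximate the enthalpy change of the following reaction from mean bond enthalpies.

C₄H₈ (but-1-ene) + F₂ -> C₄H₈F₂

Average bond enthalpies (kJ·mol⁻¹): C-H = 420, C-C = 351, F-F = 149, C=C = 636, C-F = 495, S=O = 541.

Bonds broken (reactants):
  C-C: 2 × 351 = 702
  C-H: 8 × 420 = 3360
  C=C: 1 × 636 = 636
  F-F: 1 × 149 = 149
  Σ(broken) = 4847 kJ
Bonds formed (products):
  C-C: 3 × 351 = 1053
  C-F: 2 × 495 = 990
  C-H: 8 × 420 = 3360
  Σ(formed) = 5403 kJ
ΔH = Σ(broken) − Σ(formed) = 4847 − 5403 = −556 kJ

ΔH ≈ −556 kJ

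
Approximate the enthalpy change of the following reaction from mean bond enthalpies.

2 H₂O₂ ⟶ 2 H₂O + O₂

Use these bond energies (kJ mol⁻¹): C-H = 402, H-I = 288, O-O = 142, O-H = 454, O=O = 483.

ΔH ≈ −199 kJ

Bonds broken (reactants):
  O-H: 4 × 454 = 1816
  O-O: 2 × 142 = 284
  Σ(broken) = 2100 kJ
Bonds formed (products):
  O-H: 4 × 454 = 1816
  O=O: 1 × 483 = 483
  Σ(formed) = 2299 kJ
ΔH = Σ(broken) − Σ(formed) = 2100 − 2299 = −199 kJ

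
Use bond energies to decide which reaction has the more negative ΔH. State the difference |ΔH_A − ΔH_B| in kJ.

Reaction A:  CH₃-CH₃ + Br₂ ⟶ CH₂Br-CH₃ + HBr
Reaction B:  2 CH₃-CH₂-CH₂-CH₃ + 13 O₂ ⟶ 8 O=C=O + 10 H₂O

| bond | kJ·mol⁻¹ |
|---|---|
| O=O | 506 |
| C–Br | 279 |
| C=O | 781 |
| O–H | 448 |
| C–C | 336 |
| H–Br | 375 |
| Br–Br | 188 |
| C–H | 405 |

Reaction B, by 4701 kJ

Reaction A:
  Bonds broken (reactants):
    Br–Br: 1 × 188 = 188
    C–C: 1 × 336 = 336
    C–H: 6 × 405 = 2430
    Σ(broken) = 2954 kJ
  Bonds formed (products):
    C–Br: 1 × 279 = 279
    C–C: 1 × 336 = 336
    C–H: 5 × 405 = 2025
    H–Br: 1 × 375 = 375
    Σ(formed) = 3015 kJ
  ΔH_A = 2954 − 3015 = −61 kJ
Reaction B:
  Bonds broken (reactants):
    C–C: 6 × 336 = 2016
    C–H: 20 × 405 = 8100
    O=O: 13 × 506 = 6578
    Σ(broken) = 16694 kJ
  Bonds formed (products):
    C=O: 16 × 781 = 12496
    O–H: 20 × 448 = 8960
    Σ(formed) = 21456 kJ
  ΔH_B = 16694 − 21456 = −4762 kJ
ΔH_A − ΔH_B = +4701 kJ, so reaction B has the more negative ΔH; |ΔH_A − ΔH_B| = 4701 kJ.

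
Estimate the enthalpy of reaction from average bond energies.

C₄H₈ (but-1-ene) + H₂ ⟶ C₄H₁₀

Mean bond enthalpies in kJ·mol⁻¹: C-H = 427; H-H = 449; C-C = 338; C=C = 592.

Bonds broken (reactants):
  C-C: 2 × 338 = 676
  C-H: 8 × 427 = 3416
  C=C: 1 × 592 = 592
  H-H: 1 × 449 = 449
  Σ(broken) = 5133 kJ
Bonds formed (products):
  C-C: 3 × 338 = 1014
  C-H: 10 × 427 = 4270
  Σ(formed) = 5284 kJ
ΔH = Σ(broken) − Σ(formed) = 5133 − 5284 = −151 kJ

ΔH ≈ −151 kJ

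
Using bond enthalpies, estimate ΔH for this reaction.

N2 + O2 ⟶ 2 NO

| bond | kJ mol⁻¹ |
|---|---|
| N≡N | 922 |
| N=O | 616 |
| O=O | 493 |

ΔH ≈ +183 kJ

Bonds broken (reactants):
  N≡N: 1 × 922 = 922
  O=O: 1 × 493 = 493
  Σ(broken) = 1415 kJ
Bonds formed (products):
  N=O: 2 × 616 = 1232
  Σ(formed) = 1232 kJ
ΔH = Σ(broken) − Σ(formed) = 1415 − 1232 = +183 kJ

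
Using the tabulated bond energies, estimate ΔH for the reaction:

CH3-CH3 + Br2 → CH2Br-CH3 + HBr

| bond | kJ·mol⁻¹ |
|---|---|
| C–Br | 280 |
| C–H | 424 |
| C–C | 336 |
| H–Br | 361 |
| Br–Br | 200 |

ΔH ≈ −17 kJ

Bonds broken (reactants):
  Br–Br: 1 × 200 = 200
  C–C: 1 × 336 = 336
  C–H: 6 × 424 = 2544
  Σ(broken) = 3080 kJ
Bonds formed (products):
  C–Br: 1 × 280 = 280
  C–C: 1 × 336 = 336
  C–H: 5 × 424 = 2120
  H–Br: 1 × 361 = 361
  Σ(formed) = 3097 kJ
ΔH = Σ(broken) − Σ(formed) = 3080 − 3097 = −17 kJ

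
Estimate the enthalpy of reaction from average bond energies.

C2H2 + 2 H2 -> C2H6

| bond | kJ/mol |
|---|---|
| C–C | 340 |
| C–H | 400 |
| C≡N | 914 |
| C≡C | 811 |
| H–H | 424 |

Bonds broken (reactants):
  C≡C: 1 × 811 = 811
  C–H: 2 × 400 = 800
  H–H: 2 × 424 = 848
  Σ(broken) = 2459 kJ
Bonds formed (products):
  C–C: 1 × 340 = 340
  C–H: 6 × 400 = 2400
  Σ(formed) = 2740 kJ
ΔH = Σ(broken) − Σ(formed) = 2459 − 2740 = −281 kJ

ΔH ≈ −281 kJ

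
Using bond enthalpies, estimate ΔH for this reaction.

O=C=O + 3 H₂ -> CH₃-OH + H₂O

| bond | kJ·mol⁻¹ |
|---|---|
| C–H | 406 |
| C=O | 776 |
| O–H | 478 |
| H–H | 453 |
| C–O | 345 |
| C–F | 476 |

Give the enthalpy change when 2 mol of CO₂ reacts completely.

ΔH = −172 kJ

Bonds broken (reactants):
  C=O: 2 × 776 = 1552
  H–H: 3 × 453 = 1359
  Σ(broken) = 2911 kJ
Bonds formed (products):
  C–H: 3 × 406 = 1218
  C–O: 1 × 345 = 345
  O–H: 3 × 478 = 1434
  Σ(formed) = 2997 kJ
ΔH = Σ(broken) − Σ(formed) = 2911 − 2997 = −86 kJ
For 2× the reaction as written: 2 × (−86) = −172 kJ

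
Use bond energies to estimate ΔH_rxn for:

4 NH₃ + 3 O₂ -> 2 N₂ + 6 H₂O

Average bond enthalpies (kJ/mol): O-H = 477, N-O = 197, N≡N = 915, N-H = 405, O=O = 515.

Bonds broken (reactants):
  N-H: 12 × 405 = 4860
  O=O: 3 × 515 = 1545
  Σ(broken) = 6405 kJ
Bonds formed (products):
  N≡N: 2 × 915 = 1830
  O-H: 12 × 477 = 5724
  Σ(formed) = 7554 kJ
ΔH = Σ(broken) − Σ(formed) = 6405 − 7554 = −1149 kJ

ΔH ≈ −1149 kJ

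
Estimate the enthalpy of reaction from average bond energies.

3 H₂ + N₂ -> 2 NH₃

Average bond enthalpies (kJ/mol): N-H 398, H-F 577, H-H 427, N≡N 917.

Bonds broken (reactants):
  H-H: 3 × 427 = 1281
  N≡N: 1 × 917 = 917
  Σ(broken) = 2198 kJ
Bonds formed (products):
  N-H: 6 × 398 = 2388
  Σ(formed) = 2388 kJ
ΔH = Σ(broken) − Σ(formed) = 2198 − 2388 = −190 kJ

ΔH ≈ −190 kJ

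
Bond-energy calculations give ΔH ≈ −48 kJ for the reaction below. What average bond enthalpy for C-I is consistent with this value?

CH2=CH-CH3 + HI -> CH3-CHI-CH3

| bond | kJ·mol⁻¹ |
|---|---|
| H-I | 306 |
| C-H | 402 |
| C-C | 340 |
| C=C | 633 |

D(C-I) ≈ 245 kJ/mol

Let D be the C-I bond energy.
Σ(broken) = 1×340 + 6×402 + 1×633 + 1×306 = 3691
Σ(formed) = 2×340 + 7×402 + 1×D = 3494 + D
ΔH = Σ(broken) − Σ(formed) = (3691) − (3494 + D) = +197 − D
Setting this equal to −48 kJ gives D = 245 kJ/mol.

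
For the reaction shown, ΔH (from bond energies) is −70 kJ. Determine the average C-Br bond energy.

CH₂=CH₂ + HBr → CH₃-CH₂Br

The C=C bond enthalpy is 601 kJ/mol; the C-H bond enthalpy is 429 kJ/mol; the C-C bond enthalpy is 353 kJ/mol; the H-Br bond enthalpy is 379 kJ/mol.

Let D be the C-Br bond energy.
Σ(broken) = 4×429 + 1×601 + 1×379 = 2696
Σ(formed) = 1×D + 1×353 + 5×429 = 2498 + D
ΔH = Σ(broken) − Σ(formed) = (2696) − (2498 + D) = +198 − D
Setting this equal to −70 kJ gives D = 268 kJ/mol.

D(C-Br) ≈ 268 kJ/mol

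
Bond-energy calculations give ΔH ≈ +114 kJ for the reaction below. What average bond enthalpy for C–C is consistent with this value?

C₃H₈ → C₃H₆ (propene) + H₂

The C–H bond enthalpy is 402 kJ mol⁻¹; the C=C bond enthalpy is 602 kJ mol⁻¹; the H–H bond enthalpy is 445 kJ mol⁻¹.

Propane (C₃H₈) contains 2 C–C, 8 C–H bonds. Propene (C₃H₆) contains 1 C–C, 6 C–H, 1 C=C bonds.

Let D be the C–C bond energy.
Σ(broken) = 2×D + 8×402 = 3216 + 2D
Σ(formed) = 1×D + 6×402 + 1×602 + 1×445 = 3459 + D
ΔH = Σ(broken) − Σ(formed) = (3216 + 2D) − (3459 + D) = −243 + D
Setting this equal to +114 kJ gives D = 357 kJ/mol.

D(C–C) ≈ 357 kJ/mol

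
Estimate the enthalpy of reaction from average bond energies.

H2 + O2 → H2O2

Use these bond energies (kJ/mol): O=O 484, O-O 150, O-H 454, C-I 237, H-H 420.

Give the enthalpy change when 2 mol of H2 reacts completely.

ΔH = −308 kJ

Bonds broken (reactants):
  H-H: 1 × 420 = 420
  O=O: 1 × 484 = 484
  Σ(broken) = 904 kJ
Bonds formed (products):
  O-H: 2 × 454 = 908
  O-O: 1 × 150 = 150
  Σ(formed) = 1058 kJ
ΔH = Σ(broken) − Σ(formed) = 904 − 1058 = −154 kJ
For 2× the reaction as written: 2 × (−154) = −308 kJ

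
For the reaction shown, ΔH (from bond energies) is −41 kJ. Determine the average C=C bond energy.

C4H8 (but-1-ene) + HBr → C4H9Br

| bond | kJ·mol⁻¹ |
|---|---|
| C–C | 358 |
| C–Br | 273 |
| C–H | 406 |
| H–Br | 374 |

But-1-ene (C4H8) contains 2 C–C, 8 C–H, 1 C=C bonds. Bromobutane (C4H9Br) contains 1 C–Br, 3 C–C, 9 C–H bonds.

D(C=C) ≈ 622 kJ/mol

Let D be the C=C bond energy.
Σ(broken) = 2×358 + 8×406 + 1×D + 1×374 = 4338 + D
Σ(formed) = 1×273 + 3×358 + 9×406 = 5001
ΔH = Σ(broken) − Σ(formed) = (4338 + D) − (5001) = −663 + D
Setting this equal to −41 kJ gives D = 622 kJ/mol.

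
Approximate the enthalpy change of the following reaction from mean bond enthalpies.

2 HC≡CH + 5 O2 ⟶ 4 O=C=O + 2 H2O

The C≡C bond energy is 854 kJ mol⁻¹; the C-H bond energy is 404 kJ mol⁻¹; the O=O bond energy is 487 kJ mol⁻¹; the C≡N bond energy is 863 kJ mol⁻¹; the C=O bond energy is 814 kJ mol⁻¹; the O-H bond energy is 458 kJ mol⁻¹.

ΔH ≈ −2585 kJ

Bonds broken (reactants):
  C≡C: 2 × 854 = 1708
  C-H: 4 × 404 = 1616
  O=O: 5 × 487 = 2435
  Σ(broken) = 5759 kJ
Bonds formed (products):
  C=O: 8 × 814 = 6512
  O-H: 4 × 458 = 1832
  Σ(formed) = 8344 kJ
ΔH = Σ(broken) − Σ(formed) = 5759 − 8344 = −2585 kJ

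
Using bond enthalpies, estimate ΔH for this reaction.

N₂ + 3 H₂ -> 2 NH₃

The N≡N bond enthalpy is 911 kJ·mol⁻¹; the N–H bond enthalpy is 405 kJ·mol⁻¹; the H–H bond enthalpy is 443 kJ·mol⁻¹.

Bonds broken (reactants):
  H–H: 3 × 443 = 1329
  N≡N: 1 × 911 = 911
  Σ(broken) = 2240 kJ
Bonds formed (products):
  N–H: 6 × 405 = 2430
  Σ(formed) = 2430 kJ
ΔH = Σ(broken) − Σ(formed) = 2240 − 2430 = −190 kJ

ΔH ≈ −190 kJ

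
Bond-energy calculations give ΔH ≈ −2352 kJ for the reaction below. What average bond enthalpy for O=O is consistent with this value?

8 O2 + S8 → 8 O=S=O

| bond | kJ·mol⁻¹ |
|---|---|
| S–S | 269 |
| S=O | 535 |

Let D be the O=O bond energy.
Σ(broken) = 8×D + 8×269 = 2152 + 8D
Σ(formed) = 16×535 = 8560
ΔH = Σ(broken) − Σ(formed) = (2152 + 8D) − (8560) = −6408 + 8D
Setting this equal to −2352 kJ gives 8D = 4056, so D = 507 kJ/mol.

D(O=O) ≈ 507 kJ/mol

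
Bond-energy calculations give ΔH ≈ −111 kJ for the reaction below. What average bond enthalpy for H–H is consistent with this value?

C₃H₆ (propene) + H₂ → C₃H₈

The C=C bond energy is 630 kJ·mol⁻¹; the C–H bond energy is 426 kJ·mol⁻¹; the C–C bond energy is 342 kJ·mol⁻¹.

Let D be the H–H bond energy.
Σ(broken) = 1×342 + 6×426 + 1×630 + 1×D = 3528 + D
Σ(formed) = 2×342 + 8×426 = 4092
ΔH = Σ(broken) − Σ(formed) = (3528 + D) − (4092) = −564 + D
Setting this equal to −111 kJ gives D = 453 kJ/mol.

D(H–H) ≈ 453 kJ/mol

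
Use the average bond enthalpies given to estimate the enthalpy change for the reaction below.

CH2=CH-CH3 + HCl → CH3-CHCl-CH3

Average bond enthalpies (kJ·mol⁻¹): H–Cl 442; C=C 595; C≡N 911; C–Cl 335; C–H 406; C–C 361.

Bonds broken (reactants):
  C–C: 1 × 361 = 361
  C–H: 6 × 406 = 2436
  C=C: 1 × 595 = 595
  H–Cl: 1 × 442 = 442
  Σ(broken) = 3834 kJ
Bonds formed (products):
  C–C: 2 × 361 = 722
  C–Cl: 1 × 335 = 335
  C–H: 7 × 406 = 2842
  Σ(formed) = 3899 kJ
ΔH = Σ(broken) − Σ(formed) = 3834 − 3899 = −65 kJ

ΔH ≈ −65 kJ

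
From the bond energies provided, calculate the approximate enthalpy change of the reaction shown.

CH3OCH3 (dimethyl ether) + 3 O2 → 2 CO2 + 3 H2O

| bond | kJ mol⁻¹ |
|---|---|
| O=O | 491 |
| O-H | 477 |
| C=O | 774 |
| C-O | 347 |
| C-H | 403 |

ΔH ≈ −1373 kJ

Bonds broken (reactants):
  C-H: 6 × 403 = 2418
  C-O: 2 × 347 = 694
  O=O: 3 × 491 = 1473
  Σ(broken) = 4585 kJ
Bonds formed (products):
  C=O: 4 × 774 = 3096
  O-H: 6 × 477 = 2862
  Σ(formed) = 5958 kJ
ΔH = Σ(broken) − Σ(formed) = 4585 − 5958 = −1373 kJ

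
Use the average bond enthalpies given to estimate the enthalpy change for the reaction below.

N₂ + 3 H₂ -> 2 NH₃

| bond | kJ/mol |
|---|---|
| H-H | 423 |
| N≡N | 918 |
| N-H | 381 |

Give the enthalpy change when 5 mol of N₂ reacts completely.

Bonds broken (reactants):
  H-H: 3 × 423 = 1269
  N≡N: 1 × 918 = 918
  Σ(broken) = 2187 kJ
Bonds formed (products):
  N-H: 6 × 381 = 2286
  Σ(formed) = 2286 kJ
ΔH = Σ(broken) − Σ(formed) = 2187 − 2286 = −99 kJ
For 5× the reaction as written: 5 × (−99) = −495 kJ

ΔH = −495 kJ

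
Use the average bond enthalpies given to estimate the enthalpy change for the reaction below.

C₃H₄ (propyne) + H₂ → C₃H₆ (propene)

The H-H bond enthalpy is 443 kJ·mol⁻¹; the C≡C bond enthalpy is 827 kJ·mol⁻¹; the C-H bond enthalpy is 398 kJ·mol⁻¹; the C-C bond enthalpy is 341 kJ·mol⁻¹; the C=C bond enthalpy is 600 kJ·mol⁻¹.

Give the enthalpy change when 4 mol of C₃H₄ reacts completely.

Bonds broken (reactants):
  C≡C: 1 × 827 = 827
  C-C: 1 × 341 = 341
  C-H: 4 × 398 = 1592
  H-H: 1 × 443 = 443
  Σ(broken) = 3203 kJ
Bonds formed (products):
  C-C: 1 × 341 = 341
  C-H: 6 × 398 = 2388
  C=C: 1 × 600 = 600
  Σ(formed) = 3329 kJ
ΔH = Σ(broken) − Σ(formed) = 3203 − 3329 = −126 kJ
For 4× the reaction as written: 4 × (−126) = −504 kJ

ΔH = −504 kJ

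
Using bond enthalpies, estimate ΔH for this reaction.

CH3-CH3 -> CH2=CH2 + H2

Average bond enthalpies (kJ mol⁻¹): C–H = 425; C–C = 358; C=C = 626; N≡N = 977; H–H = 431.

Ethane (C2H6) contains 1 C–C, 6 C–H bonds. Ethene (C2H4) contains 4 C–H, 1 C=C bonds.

ΔH ≈ +151 kJ

Bonds broken (reactants):
  C–C: 1 × 358 = 358
  C–H: 6 × 425 = 2550
  Σ(broken) = 2908 kJ
Bonds formed (products):
  C–H: 4 × 425 = 1700
  C=C: 1 × 626 = 626
  H–H: 1 × 431 = 431
  Σ(formed) = 2757 kJ
ΔH = Σ(broken) − Σ(formed) = 2908 − 2757 = +151 kJ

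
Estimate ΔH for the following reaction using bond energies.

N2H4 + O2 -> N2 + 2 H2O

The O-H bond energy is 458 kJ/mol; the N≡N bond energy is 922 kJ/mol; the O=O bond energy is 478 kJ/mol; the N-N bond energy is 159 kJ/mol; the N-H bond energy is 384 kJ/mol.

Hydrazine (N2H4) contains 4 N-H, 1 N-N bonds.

Bonds broken (reactants):
  N-H: 4 × 384 = 1536
  N-N: 1 × 159 = 159
  O=O: 1 × 478 = 478
  Σ(broken) = 2173 kJ
Bonds formed (products):
  N≡N: 1 × 922 = 922
  O-H: 4 × 458 = 1832
  Σ(formed) = 2754 kJ
ΔH = Σ(broken) − Σ(formed) = 2173 − 2754 = −581 kJ

ΔH ≈ −581 kJ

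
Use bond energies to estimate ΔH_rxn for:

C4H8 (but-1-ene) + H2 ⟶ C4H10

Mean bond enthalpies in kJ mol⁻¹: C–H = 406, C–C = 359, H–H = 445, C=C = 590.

ΔH ≈ −136 kJ

Bonds broken (reactants):
  C–C: 2 × 359 = 718
  C–H: 8 × 406 = 3248
  C=C: 1 × 590 = 590
  H–H: 1 × 445 = 445
  Σ(broken) = 5001 kJ
Bonds formed (products):
  C–C: 3 × 359 = 1077
  C–H: 10 × 406 = 4060
  Σ(formed) = 5137 kJ
ΔH = Σ(broken) − Σ(formed) = 5001 − 5137 = −136 kJ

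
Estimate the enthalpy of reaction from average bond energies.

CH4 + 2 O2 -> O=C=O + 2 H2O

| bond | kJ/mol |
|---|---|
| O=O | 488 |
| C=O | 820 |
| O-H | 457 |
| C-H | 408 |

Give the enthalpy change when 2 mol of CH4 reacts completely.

ΔH = −1720 kJ

Bonds broken (reactants):
  C-H: 4 × 408 = 1632
  O=O: 2 × 488 = 976
  Σ(broken) = 2608 kJ
Bonds formed (products):
  C=O: 2 × 820 = 1640
  O-H: 4 × 457 = 1828
  Σ(formed) = 3468 kJ
ΔH = Σ(broken) − Σ(formed) = 2608 − 3468 = −860 kJ
For 2× the reaction as written: 2 × (−860) = −1720 kJ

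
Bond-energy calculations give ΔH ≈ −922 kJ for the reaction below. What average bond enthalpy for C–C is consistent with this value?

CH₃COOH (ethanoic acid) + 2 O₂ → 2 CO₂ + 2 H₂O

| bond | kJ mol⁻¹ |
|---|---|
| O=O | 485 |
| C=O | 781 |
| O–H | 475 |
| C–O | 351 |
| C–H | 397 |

Let D be the C–C bond energy.
Σ(broken) = 1×D + 3×397 + 1×351 + 1×781 + 1×475 + 2×485 = 3768 + D
Σ(formed) = 4×781 + 4×475 = 5024
ΔH = Σ(broken) − Σ(formed) = (3768 + D) − (5024) = −1256 + D
Setting this equal to −922 kJ gives D = 334 kJ/mol.

D(C–C) ≈ 334 kJ/mol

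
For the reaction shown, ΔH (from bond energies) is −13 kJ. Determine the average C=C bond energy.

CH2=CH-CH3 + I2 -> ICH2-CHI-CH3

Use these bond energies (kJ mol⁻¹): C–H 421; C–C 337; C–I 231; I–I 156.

Let D be the C=C bond energy.
Σ(broken) = 1×337 + 6×421 + 1×D + 1×156 = 3019 + D
Σ(formed) = 2×337 + 6×421 + 2×231 = 3662
ΔH = Σ(broken) − Σ(formed) = (3019 + D) − (3662) = −643 + D
Setting this equal to −13 kJ gives D = 630 kJ/mol.

D(C=C) ≈ 630 kJ/mol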